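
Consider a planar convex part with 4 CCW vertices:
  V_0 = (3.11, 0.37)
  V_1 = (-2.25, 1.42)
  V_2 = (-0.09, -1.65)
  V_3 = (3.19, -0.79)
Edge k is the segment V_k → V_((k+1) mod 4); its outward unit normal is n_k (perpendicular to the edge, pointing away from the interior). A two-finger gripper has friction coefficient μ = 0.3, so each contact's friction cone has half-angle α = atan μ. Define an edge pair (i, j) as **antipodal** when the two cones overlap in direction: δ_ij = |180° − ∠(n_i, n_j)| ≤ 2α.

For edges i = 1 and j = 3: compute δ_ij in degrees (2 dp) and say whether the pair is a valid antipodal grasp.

α = atan 0.3 = 16.70°;  2α = 33.40°
edge 1: e_1 = (+2.16, -3.07);  n_1 = (-0.8179, -0.5754)
edge 3: e_3 = (-0.08, +1.16);  n_3 = (+0.9976, +0.0688)
∠(n_1, n_3) = 148.82°
δ = |180° − 148.82°| = 31.18°
31.18° ≤ 2α = 33.40°  →  valid

δ = 31.18°, valid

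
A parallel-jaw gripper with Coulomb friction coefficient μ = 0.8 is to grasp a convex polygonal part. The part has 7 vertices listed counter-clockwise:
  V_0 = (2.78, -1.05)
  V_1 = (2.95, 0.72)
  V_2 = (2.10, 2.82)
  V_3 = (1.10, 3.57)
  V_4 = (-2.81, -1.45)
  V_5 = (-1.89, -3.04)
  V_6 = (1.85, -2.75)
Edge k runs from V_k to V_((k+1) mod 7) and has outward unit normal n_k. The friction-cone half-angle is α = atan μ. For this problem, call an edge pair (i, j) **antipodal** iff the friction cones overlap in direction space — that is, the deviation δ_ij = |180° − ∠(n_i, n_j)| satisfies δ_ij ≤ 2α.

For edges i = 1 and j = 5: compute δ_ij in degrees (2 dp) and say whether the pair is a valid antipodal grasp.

α = atan 0.8 = 38.66°;  2α = 77.32°
edge 1: e_1 = (-0.85, +2.10);  n_1 = (+0.9269, +0.3752)
edge 5: e_5 = (+3.74, +0.29);  n_5 = (+0.0773, -0.9970)
∠(n_1, n_5) = 107.60°
δ = |180° − 107.60°| = 72.40°
72.40° ≤ 2α = 77.32°  →  valid

δ = 72.40°, valid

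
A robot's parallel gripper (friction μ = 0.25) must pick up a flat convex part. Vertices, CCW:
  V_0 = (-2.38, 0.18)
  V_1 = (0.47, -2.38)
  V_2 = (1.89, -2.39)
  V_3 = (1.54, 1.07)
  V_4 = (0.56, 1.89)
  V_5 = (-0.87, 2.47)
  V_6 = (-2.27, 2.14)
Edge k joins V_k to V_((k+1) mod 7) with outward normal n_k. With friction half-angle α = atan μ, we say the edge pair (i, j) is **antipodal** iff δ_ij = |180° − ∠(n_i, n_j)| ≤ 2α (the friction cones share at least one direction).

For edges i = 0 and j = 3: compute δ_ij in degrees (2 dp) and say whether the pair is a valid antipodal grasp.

α = atan 0.25 = 14.04°;  2α = 28.07°
edge 0: e_0 = (+2.85, -2.56);  n_0 = (-0.6682, -0.7439)
edge 3: e_3 = (-0.98, +0.82);  n_3 = (+0.6417, +0.7669)
∠(n_0, n_3) = 177.99°
δ = |180° − 177.99°| = 2.01°
2.01° ≤ 2α = 28.07°  →  valid

δ = 2.01°, valid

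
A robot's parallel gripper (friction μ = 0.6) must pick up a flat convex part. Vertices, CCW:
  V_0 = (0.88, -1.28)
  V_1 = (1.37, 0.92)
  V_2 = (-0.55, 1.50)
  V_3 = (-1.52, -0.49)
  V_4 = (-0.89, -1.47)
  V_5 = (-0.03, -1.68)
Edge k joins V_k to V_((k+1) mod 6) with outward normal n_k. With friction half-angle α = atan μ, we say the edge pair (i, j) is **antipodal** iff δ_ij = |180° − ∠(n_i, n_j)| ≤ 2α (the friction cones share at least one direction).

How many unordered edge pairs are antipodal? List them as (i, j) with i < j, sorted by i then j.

count = 6; pairs: (0,2), (0,3), (1,3), (1,4), (1,5), (2,5)

α = atan 0.6 = 30.96°;  2α = 61.93°
n_0 = (+0.9761, -0.2174)
n_1 = (+0.2892, +0.9573)
n_2 = (-0.8989, +0.4382)
n_3 = (-0.8412, -0.5408)
n_4 = (-0.2372, -0.9715)
n_5 = (+0.4024, -0.9155)
  (0,1): δ = 94.25°  ·
  (0,2): δ = 13.43°  ✓
  (0,3): δ = 45.29°  ✓
  (0,4): δ = 88.83°  ·
  (0,5): δ = 126.28°  ·
  (1,2): δ = 99.18°  ·
  (1,3): δ = 40.46°  ✓
  (1,4): δ = 3.09°  ✓
  (1,5): δ = 40.54°  ✓
  (2,3): δ = 121.28°  ·
  (2,4): δ = 77.74°  ·
  (2,5): δ = 40.29°  ✓
  (3,4): δ = 136.46°  ·
  (3,5): δ = 99.01°  ·
  (4,5): δ = 142.55°  ·
antipodal pairs: 6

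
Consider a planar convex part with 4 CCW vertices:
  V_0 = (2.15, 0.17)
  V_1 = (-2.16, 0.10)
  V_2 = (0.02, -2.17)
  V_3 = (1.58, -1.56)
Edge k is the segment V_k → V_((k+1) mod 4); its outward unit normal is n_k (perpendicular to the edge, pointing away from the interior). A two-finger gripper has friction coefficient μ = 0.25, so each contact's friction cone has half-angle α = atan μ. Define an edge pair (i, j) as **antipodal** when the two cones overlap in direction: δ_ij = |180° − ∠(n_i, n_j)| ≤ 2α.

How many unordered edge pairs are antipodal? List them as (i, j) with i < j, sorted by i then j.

α = atan 0.25 = 14.04°;  2α = 28.07°
n_0 = (-0.0162, +0.9999)
n_1 = (-0.7213, -0.6927)
n_2 = (+0.3642, -0.9313)
n_3 = (+0.9498, -0.3129)
  (0,1): δ = 47.09°  ·
  (0,2): δ = 20.43°  ✓
  (0,3): δ = 70.83°  ·
  (1,2): δ = 112.48°  ·
  (1,3): δ = 62.08°  ·
  (2,3): δ = 129.59°  ·
antipodal pairs: 1

count = 1; pairs: (0,2)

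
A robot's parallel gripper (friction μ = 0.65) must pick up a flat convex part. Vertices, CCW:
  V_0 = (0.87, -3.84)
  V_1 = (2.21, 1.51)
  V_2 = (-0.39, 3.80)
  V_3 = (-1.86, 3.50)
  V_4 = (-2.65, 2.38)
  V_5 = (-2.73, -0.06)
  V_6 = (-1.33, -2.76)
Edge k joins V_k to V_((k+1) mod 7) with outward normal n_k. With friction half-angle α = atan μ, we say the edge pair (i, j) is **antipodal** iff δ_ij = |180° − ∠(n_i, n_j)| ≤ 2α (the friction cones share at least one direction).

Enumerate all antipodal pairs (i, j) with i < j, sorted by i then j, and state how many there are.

α = atan 0.65 = 33.02°;  2α = 66.05°
n_0 = (+0.9700, -0.2430)
n_1 = (+0.6610, +0.7504)
n_2 = (-0.2000, +0.9798)
n_3 = (-0.8172, +0.5764)
n_4 = (-0.9995, +0.0328)
n_5 = (-0.8878, -0.4603)
n_6 = (-0.4407, -0.8977)
  (0,1): δ = 117.31°  ·
  (0,2): δ = 64.40°  ✓
  (0,3): δ = 21.14°  ✓
  (0,4): δ = 12.18°  ✓
  (0,5): δ = 41.47°  ✓
  (0,6): δ = 77.91°  ·
  (1,2): δ = 127.09°  ·
  (1,3): δ = 83.82°  ·
  (1,4): δ = 50.51°  ✓
  (1,5): δ = 21.22°  ✓
  (1,6): δ = 15.23°  ✓
  (2,3): δ = 136.73°  ·
  (2,4): δ = 103.41°  ·
  (2,5): δ = 74.13°  ·
  (2,6): δ = 37.68°  ✓
  (3,4): δ = 146.68°  ·
  (3,5): δ = 117.39°  ·
  (3,6): δ = 80.95°  ·
  (4,5): δ = 150.71°  ·
  (4,6): δ = 114.27°  ·
  (5,6): δ = 143.55°  ·
antipodal pairs: 8

count = 8; pairs: (0,2), (0,3), (0,4), (0,5), (1,4), (1,5), (1,6), (2,6)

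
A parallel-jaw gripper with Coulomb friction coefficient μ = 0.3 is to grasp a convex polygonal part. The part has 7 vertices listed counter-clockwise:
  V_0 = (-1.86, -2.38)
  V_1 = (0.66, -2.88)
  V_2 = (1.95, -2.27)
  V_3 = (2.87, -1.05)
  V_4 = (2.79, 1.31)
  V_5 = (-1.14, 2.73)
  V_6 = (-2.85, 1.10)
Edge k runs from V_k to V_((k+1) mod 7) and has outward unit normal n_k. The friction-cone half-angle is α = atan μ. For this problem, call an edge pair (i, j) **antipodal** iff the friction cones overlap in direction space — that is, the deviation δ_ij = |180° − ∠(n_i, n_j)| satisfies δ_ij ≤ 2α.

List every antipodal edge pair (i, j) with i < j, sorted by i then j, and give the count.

α = atan 0.3 = 16.70°;  2α = 33.40°
n_0 = (-0.1946, -0.9809)
n_1 = (+0.4275, -0.9040)
n_2 = (+0.7984, -0.6021)
n_3 = (+0.9994, +0.0339)
n_4 = (+0.3398, +0.9405)
n_5 = (-0.6900, +0.7238)
n_6 = (-0.9618, -0.2736)
  (0,1): δ = 143.47°  ·
  (0,2): δ = 115.80°  ·
  (0,3): δ = 76.84°  ·
  (0,4): δ = 8.64°  ✓
  (0,5): δ = 54.85°  ·
  (0,6): δ = 117.10°  ·
  (1,2): δ = 152.33°  ·
  (1,3): δ = 113.37°  ·
  (1,4): δ = 45.17°  ·
  (1,5): δ = 18.32°  ✓
  (1,6): δ = 80.57°  ·
  (2,3): δ = 141.04°  ·
  (2,4): δ = 72.85°  ·
  (2,5): δ = 9.35°  ✓
  (2,6): δ = 52.90°  ·
  (3,4): δ = 111.81°  ·
  (3,5): δ = 48.31°  ·
  (3,6): δ = 13.94°  ✓
  (4,5): δ = 116.51°  ·
  (4,6): δ = 54.25°  ·
  (5,6): δ = 117.75°  ·
antipodal pairs: 4

count = 4; pairs: (0,4), (1,5), (2,5), (3,6)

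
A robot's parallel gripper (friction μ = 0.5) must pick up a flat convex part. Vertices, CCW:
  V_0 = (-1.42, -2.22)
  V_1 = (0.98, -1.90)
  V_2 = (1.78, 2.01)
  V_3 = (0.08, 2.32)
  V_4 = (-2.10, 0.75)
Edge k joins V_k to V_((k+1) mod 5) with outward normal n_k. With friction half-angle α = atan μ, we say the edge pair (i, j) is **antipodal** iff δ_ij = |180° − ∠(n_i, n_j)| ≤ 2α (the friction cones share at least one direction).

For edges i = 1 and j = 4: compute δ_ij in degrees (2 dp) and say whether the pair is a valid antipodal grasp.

α = atan 0.5 = 26.57°;  2α = 53.13°
edge 1: e_1 = (+0.80, +3.91);  n_1 = (+0.9797, -0.2005)
edge 4: e_4 = (+0.68, -2.97);  n_4 = (-0.9748, -0.2232)
∠(n_1, n_4) = 155.54°
δ = |180° − 155.54°| = 24.46°
24.46° ≤ 2α = 53.13°  →  valid

δ = 24.46°, valid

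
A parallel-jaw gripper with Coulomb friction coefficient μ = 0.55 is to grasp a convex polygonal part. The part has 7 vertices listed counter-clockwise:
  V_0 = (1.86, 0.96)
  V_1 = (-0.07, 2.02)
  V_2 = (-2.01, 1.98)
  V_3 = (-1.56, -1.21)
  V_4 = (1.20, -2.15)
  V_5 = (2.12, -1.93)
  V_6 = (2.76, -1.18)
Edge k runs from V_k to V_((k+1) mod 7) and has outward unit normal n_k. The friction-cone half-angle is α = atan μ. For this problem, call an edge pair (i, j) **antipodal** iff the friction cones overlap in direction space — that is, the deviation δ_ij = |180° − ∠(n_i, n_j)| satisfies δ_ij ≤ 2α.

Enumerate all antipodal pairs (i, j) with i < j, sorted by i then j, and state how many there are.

count = 9; pairs: (0,2), (0,3), (0,4), (1,3), (1,4), (1,5), (2,5), (2,6), (3,6)

α = atan 0.55 = 28.81°;  2α = 57.62°
n_0 = (+0.4814, +0.8765)
n_1 = (-0.0206, +0.9998)
n_2 = (-0.9902, -0.1397)
n_3 = (-0.3224, -0.9466)
n_4 = (+0.2326, -0.9726)
n_5 = (+0.7607, -0.6491)
n_6 = (+0.9218, +0.3877)
  (0,1): δ = 150.04°  ·
  (0,2): δ = 53.19°  ✓
  (0,3): δ = 9.97°  ✓
  (0,4): δ = 42.23°  ✓
  (0,5): δ = 78.30°  ·
  (0,6): δ = 141.59°  ·
  (1,2): δ = 83.15°  ·
  (1,3): δ = 19.99°  ✓
  (1,4): δ = 12.27°  ✓
  (1,5): δ = 48.34°  ✓
  (1,6): δ = 111.63°  ·
  (2,3): δ = 116.84°  ·
  (2,4): δ = 84.58°  ·
  (2,5): δ = 48.50°  ✓
  (2,6): δ = 14.78°  ✓
  (3,4): δ = 147.74°  ·
  (3,5): δ = 111.67°  ·
  (3,6): δ = 48.38°  ✓
  (4,5): δ = 143.92°  ·
  (4,6): δ = 80.64°  ·
  (5,6): δ = 116.72°  ·
antipodal pairs: 9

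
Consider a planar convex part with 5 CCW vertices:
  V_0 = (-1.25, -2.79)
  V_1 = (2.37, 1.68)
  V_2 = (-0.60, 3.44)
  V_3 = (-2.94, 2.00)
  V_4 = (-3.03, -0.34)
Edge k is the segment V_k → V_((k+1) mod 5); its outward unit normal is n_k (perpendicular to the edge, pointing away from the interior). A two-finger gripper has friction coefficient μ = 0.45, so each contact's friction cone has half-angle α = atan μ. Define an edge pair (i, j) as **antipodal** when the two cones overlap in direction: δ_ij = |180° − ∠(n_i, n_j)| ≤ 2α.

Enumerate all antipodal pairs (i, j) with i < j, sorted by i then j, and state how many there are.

α = atan 0.45 = 24.23°;  2α = 48.46°
n_0 = (+0.7771, -0.6293)
n_1 = (+0.5098, +0.8603)
n_2 = (-0.5241, +0.8517)
n_3 = (-0.9993, +0.0384)
n_4 = (-0.8090, -0.5878)
  (0,1): δ = 81.65°  ·
  (0,2): δ = 19.39°  ✓
  (0,3): δ = 36.80°  ✓
  (0,4): δ = 75.00°  ·
  (1,2): δ = 117.74°  ·
  (1,3): δ = 61.55°  ·
  (1,4): δ = 23.35°  ✓
  (2,3): δ = 123.81°  ·
  (2,4): δ = 85.61°  ·
  (3,4): δ = 141.80°  ·
antipodal pairs: 3

count = 3; pairs: (0,2), (0,3), (1,4)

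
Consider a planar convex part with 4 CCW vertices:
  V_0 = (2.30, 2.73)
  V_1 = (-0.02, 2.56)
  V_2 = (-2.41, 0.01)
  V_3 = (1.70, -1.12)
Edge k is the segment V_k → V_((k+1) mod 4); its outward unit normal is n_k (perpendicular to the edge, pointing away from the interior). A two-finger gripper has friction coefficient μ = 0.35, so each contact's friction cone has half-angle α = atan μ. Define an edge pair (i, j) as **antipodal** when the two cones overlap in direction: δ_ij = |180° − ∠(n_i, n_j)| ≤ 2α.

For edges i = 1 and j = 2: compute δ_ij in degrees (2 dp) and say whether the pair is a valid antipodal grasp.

δ = 62.23°, invalid

α = atan 0.35 = 19.29°;  2α = 38.58°
edge 1: e_1 = (-2.39, -2.55);  n_1 = (-0.7296, +0.6838)
edge 2: e_2 = (+4.11, -1.13);  n_2 = (-0.2651, -0.9642)
∠(n_1, n_2) = 117.77°
δ = |180° − 117.77°| = 62.23°
62.23° > 2α = 38.58°  →  invalid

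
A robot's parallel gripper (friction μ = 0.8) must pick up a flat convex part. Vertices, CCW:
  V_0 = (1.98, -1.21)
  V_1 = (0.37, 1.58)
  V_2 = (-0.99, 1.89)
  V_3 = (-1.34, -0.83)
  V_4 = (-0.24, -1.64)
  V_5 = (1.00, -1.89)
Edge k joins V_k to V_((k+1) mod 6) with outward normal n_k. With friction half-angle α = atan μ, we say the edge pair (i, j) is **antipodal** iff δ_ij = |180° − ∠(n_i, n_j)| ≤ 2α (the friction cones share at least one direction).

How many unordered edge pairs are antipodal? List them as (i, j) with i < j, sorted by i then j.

count = 7; pairs: (0,2), (0,3), (0,4), (1,3), (1,4), (1,5), (2,5)

α = atan 0.8 = 38.66°;  2α = 77.32°
n_0 = (+0.8661, +0.4998)
n_1 = (+0.2222, +0.9750)
n_2 = (-0.9918, +0.1276)
n_3 = (-0.5929, -0.8052)
n_4 = (-0.1976, -0.9803)
n_5 = (+0.5701, -0.8216)
  (0,1): δ = 132.83°  ·
  (0,2): δ = 37.32°  ✓
  (0,3): δ = 23.65°  ✓
  (0,4): δ = 48.61°  ✓
  (0,5): δ = 94.77°  ·
  (1,2): δ = 84.49°  ·
  (1,3): δ = 23.53°  ✓
  (1,4): δ = 1.44°  ✓
  (1,5): δ = 47.60°  ✓
  (2,3): δ = 119.03°  ·
  (2,4): δ = 94.07°  ·
  (2,5): δ = 47.91°  ✓
  (3,4): δ = 155.03°  ·
  (3,5): δ = 108.88°  ·
  (4,5): δ = 133.85°  ·
antipodal pairs: 7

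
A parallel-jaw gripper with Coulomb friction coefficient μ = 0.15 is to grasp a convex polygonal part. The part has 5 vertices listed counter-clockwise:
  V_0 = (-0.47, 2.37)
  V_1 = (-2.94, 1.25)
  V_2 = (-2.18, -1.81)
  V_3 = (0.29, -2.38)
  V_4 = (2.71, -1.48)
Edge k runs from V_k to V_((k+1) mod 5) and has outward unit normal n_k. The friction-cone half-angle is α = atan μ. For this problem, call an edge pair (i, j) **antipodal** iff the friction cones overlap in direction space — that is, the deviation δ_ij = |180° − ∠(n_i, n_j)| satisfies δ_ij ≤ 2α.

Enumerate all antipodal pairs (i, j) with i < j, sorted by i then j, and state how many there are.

count = 1; pairs: (0,3)

α = atan 0.15 = 8.53°;  2α = 17.06°
n_0 = (-0.4130, +0.9107)
n_1 = (-0.9705, -0.2410)
n_2 = (-0.2249, -0.9744)
n_3 = (+0.3486, -0.9373)
n_4 = (+0.7710, +0.6368)
  (0,1): δ = 100.44°  ·
  (0,2): δ = 37.39°  ·
  (0,3): δ = 3.99°  ✓
  (0,4): δ = 105.16°  ·
  (1,2): δ = 116.94°  ·
  (1,3): δ = 83.55°  ·
  (1,4): δ = 25.61°  ·
  (2,3): δ = 146.61°  ·
  (2,4): δ = 37.45°  ·
  (3,4): δ = 70.84°  ·
antipodal pairs: 1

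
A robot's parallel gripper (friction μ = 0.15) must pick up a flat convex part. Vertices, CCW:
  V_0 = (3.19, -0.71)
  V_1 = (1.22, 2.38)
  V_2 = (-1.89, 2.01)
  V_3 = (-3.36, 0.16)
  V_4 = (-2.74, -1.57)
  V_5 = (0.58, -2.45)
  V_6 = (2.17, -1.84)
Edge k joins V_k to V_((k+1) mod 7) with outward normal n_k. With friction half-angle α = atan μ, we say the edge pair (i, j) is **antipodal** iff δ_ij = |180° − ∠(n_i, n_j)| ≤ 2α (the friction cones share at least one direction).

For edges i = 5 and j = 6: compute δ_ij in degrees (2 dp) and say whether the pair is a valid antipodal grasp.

α = atan 0.15 = 8.53°;  2α = 17.06°
edge 5: e_5 = (+1.59, +0.61);  n_5 = (+0.3582, -0.9336)
edge 6: e_6 = (+1.02, +1.13);  n_6 = (+0.7423, -0.6701)
∠(n_5, n_6) = 26.94°
δ = |180° − 26.94°| = 153.06°
153.06° > 2α = 17.06°  →  invalid

δ = 153.06°, invalid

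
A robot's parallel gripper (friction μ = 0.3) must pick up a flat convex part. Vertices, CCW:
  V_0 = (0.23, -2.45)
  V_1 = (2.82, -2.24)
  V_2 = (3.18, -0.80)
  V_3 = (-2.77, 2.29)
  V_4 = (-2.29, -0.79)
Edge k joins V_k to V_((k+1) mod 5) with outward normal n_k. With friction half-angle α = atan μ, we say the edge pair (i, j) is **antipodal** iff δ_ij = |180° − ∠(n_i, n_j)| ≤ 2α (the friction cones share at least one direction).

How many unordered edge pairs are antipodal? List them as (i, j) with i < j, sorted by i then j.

α = atan 0.3 = 16.70°;  2α = 33.40°
n_0 = (+0.0808, -0.9967)
n_1 = (+0.9701, -0.2425)
n_2 = (+0.4609, +0.8875)
n_3 = (-0.9881, -0.1540)
n_4 = (-0.5501, -0.8351)
  (0,1): δ = 108.67°  ·
  (0,2): δ = 32.08°  ✓
  (0,3): δ = 94.22°  ·
  (0,4): δ = 141.99°  ·
  (1,2): δ = 103.41°  ·
  (1,3): δ = 22.89°  ✓
  (1,4): δ = 70.66°  ·
  (2,3): δ = 53.70°  ·
  (2,4): δ = 5.93°  ✓
  (3,4): δ = 132.23°  ·
antipodal pairs: 3

count = 3; pairs: (0,2), (1,3), (2,4)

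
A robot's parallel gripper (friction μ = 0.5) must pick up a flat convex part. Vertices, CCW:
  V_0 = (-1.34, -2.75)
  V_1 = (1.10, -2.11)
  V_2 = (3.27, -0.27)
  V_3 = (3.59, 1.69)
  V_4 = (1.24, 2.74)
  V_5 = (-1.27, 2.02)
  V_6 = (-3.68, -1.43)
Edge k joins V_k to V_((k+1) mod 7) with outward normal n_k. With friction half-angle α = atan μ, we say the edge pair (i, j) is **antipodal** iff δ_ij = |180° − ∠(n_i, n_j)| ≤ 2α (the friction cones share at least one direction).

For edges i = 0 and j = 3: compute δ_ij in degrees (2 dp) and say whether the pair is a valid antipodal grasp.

α = atan 0.5 = 26.57°;  2α = 53.13°
edge 0: e_0 = (+2.44, +0.64);  n_0 = (+0.2537, -0.9673)
edge 3: e_3 = (-2.35, +1.05);  n_3 = (+0.4079, +0.9130)
∠(n_0, n_3) = 141.23°
δ = |180° − 141.23°| = 38.77°
38.77° ≤ 2α = 53.13°  →  valid

δ = 38.77°, valid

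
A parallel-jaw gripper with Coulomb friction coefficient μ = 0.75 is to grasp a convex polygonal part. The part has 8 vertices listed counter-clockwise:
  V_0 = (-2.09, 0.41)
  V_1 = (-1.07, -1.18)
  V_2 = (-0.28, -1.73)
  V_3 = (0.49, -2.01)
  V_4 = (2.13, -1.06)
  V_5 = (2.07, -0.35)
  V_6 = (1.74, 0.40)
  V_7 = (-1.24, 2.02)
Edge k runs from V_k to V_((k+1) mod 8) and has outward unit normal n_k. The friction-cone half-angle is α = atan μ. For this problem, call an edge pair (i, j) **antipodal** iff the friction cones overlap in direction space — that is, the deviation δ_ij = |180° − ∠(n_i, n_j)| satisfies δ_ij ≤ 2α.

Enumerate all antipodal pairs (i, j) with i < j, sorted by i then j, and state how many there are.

α = atan 0.75 = 36.87°;  2α = 73.74°
n_0 = (-0.8417, -0.5400)
n_1 = (-0.5714, -0.8207)
n_2 = (-0.3417, -0.9398)
n_3 = (+0.5012, -0.8653)
n_4 = (+0.9964, +0.0842)
n_5 = (+0.9153, +0.4027)
n_6 = (+0.4776, +0.8786)
n_7 = (-0.8843, +0.4669)
  (0,1): δ = 157.53°  ·
  (0,2): δ = 142.66°  ·
  (0,3): δ = 92.60°  ·
  (0,4): δ = 27.85°  ✓
  (0,5): δ = 8.93°  ✓
  (0,6): δ = 28.79°  ✓
  (0,7): δ = 119.49°  ·
  (1,2): δ = 165.14°  ·
  (1,3): δ = 115.07°  ·
  (1,4): δ = 50.32°  ✓
  (1,5): δ = 31.40°  ✓
  (1,6): δ = 6.32°  ✓
  (1,7): δ = 97.01°  ·
  (2,3): δ = 129.93°  ·
  (2,4): δ = 65.19°  ✓
  (2,5): δ = 46.27°  ✓
  (2,6): δ = 8.55°  ✓
  (2,7): δ = 82.15°  ·
  (3,4): δ = 115.25°  ·
  (3,5): δ = 96.33°  ·
  (3,6): δ = 58.61°  ✓
  (3,7): δ = 32.09°  ✓
  (4,5): δ = 161.08°  ·
  (4,6): δ = 123.36°  ·
  (4,7): δ = 32.66°  ✓
  (5,6): δ = 142.28°  ·
  (5,7): δ = 51.58°  ✓
  (6,7): δ = 89.30°  ·
antipodal pairs: 13

count = 13; pairs: (0,4), (0,5), (0,6), (1,4), (1,5), (1,6), (2,4), (2,5), (2,6), (3,6), (3,7), (4,7), (5,7)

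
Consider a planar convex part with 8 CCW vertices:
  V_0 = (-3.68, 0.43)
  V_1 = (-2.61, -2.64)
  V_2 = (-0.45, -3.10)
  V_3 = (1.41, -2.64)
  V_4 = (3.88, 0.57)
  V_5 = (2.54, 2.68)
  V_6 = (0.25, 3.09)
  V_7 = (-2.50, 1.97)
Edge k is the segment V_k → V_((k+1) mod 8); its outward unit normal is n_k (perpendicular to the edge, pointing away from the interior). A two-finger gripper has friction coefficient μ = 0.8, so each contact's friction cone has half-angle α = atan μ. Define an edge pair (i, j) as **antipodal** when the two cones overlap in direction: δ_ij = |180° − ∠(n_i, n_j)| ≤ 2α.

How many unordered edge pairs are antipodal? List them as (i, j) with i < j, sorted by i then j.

α = atan 0.8 = 38.66°;  2α = 77.32°
n_0 = (-0.9443, -0.3291)
n_1 = (-0.2083, -0.9781)
n_2 = (+0.2401, -0.9708)
n_3 = (+0.7925, -0.6098)
n_4 = (+0.8442, +0.5361)
n_5 = (+0.1762, +0.9843)
n_6 = (-0.3772, +0.9261)
n_7 = (-0.7938, +0.6082)
  (0,1): δ = 121.24°  ·
  (0,2): δ = 95.32°  ·
  (0,3): δ = 56.79°  ✓
  (0,4): δ = 13.20°  ✓
  (0,5): δ = 60.63°  ✓
  (0,6): δ = 92.94°  ·
  (0,7): δ = 123.32°  ·
  (1,2): δ = 154.09°  ·
  (1,3): δ = 115.55°  ·
  (1,4): δ = 45.56°  ✓
  (1,5): δ = 1.87°  ✓
  (1,6): δ = 34.18°  ✓
  (1,7): δ = 64.56°  ✓
  (2,3): δ = 141.47°  ·
  (2,4): δ = 71.47°  ✓
  (2,5): δ = 24.04°  ✓
  (2,6): δ = 8.27°  ✓
  (2,7): δ = 38.65°  ✓
  (3,4): δ = 110.00°  ·
  (3,5): δ = 62.57°  ✓
  (3,6): δ = 30.26°  ✓
  (3,7): δ = 0.12°  ✓
  (4,5): δ = 132.57°  ·
  (4,6): δ = 100.26°  ·
  (4,7): δ = 69.88°  ✓
  (5,6): δ = 147.69°  ·
  (5,7): δ = 117.31°  ·
  (6,7): δ = 149.62°  ·
antipodal pairs: 15

count = 15; pairs: (0,3), (0,4), (0,5), (1,4), (1,5), (1,6), (1,7), (2,4), (2,5), (2,6), (2,7), (3,5), (3,6), (3,7), (4,7)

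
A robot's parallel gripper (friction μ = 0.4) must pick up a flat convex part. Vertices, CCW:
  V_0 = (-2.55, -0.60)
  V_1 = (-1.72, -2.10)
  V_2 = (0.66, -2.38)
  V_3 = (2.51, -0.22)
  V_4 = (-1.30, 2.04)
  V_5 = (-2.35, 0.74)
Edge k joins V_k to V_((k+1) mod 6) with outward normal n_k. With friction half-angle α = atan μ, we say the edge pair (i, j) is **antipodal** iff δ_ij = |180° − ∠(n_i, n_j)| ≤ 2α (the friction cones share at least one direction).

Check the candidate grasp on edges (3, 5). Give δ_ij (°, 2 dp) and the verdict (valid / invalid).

α = atan 0.4 = 21.80°;  2α = 43.60°
edge 3: e_3 = (-3.81, +2.26);  n_3 = (+0.5102, +0.8601)
edge 5: e_5 = (-0.20, -1.34);  n_5 = (-0.9890, +0.1476)
∠(n_3, n_5) = 112.19°
δ = |180° − 112.19°| = 67.81°
67.81° > 2α = 43.60°  →  invalid

δ = 67.81°, invalid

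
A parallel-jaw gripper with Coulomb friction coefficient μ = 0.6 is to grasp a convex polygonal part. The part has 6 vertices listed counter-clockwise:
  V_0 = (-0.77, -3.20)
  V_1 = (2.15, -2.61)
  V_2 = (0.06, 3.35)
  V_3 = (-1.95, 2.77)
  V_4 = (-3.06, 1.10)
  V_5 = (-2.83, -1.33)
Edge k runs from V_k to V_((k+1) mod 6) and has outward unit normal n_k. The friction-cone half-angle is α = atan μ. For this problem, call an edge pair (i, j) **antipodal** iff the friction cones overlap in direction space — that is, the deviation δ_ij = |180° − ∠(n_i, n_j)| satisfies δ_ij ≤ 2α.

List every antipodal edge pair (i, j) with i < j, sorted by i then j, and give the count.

α = atan 0.6 = 30.96°;  2α = 61.93°
n_0 = (+0.1981, -0.9802)
n_1 = (+0.9437, +0.3309)
n_2 = (-0.2772, +0.9608)
n_3 = (-0.8328, +0.5535)
n_4 = (-0.9956, -0.0942)
n_5 = (-0.6721, -0.7404)
  (0,1): δ = 82.10°  ·
  (0,2): δ = 4.67°  ✓
  (0,3): δ = 44.97°  ✓
  (0,4): δ = 83.98°  ·
  (0,5): δ = 126.34°  ·
  (1,2): δ = 93.23°  ·
  (1,3): δ = 52.94°  ✓
  (1,4): δ = 13.92°  ✓
  (1,5): δ = 28.44°  ✓
  (2,3): δ = 139.71°  ·
  (2,4): δ = 100.69°  ·
  (2,5): δ = 58.33°  ✓
  (3,4): δ = 140.98°  ·
  (3,5): δ = 98.62°  ·
  (4,5): δ = 137.64°  ·
antipodal pairs: 6

count = 6; pairs: (0,2), (0,3), (1,3), (1,4), (1,5), (2,5)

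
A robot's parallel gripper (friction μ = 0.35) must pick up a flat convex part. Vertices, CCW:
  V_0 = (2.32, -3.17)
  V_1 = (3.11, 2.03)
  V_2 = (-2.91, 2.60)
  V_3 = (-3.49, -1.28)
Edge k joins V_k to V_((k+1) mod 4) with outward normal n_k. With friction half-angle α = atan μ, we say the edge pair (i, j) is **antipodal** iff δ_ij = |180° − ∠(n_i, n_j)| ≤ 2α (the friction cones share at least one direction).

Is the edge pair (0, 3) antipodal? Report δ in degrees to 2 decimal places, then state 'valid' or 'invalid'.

δ = 80.62°, invalid

α = atan 0.35 = 19.29°;  2α = 38.58°
edge 0: e_0 = (+0.79, +5.20);  n_0 = (+0.9887, -0.1502)
edge 3: e_3 = (+5.81, -1.89);  n_3 = (-0.3093, -0.9509)
∠(n_0, n_3) = 99.38°
δ = |180° − 99.38°| = 80.62°
80.62° > 2α = 38.58°  →  invalid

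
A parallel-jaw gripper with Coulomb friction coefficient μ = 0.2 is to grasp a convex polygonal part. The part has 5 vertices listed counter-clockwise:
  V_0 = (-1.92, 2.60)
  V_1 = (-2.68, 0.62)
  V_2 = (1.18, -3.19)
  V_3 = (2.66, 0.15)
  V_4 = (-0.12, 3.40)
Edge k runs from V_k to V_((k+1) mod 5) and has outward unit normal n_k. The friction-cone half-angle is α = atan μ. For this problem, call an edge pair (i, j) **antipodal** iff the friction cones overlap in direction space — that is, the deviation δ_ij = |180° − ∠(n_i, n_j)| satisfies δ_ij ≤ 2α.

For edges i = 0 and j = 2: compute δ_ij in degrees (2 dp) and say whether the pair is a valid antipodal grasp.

α = atan 0.2 = 11.31°;  2α = 22.62°
edge 0: e_0 = (-0.76, -1.98);  n_0 = (-0.9336, +0.3583)
edge 2: e_2 = (+1.48, +3.34);  n_2 = (+0.9143, -0.4051)
∠(n_0, n_2) = 177.10°
δ = |180° − 177.10°| = 2.90°
2.90° ≤ 2α = 22.62°  →  valid

δ = 2.90°, valid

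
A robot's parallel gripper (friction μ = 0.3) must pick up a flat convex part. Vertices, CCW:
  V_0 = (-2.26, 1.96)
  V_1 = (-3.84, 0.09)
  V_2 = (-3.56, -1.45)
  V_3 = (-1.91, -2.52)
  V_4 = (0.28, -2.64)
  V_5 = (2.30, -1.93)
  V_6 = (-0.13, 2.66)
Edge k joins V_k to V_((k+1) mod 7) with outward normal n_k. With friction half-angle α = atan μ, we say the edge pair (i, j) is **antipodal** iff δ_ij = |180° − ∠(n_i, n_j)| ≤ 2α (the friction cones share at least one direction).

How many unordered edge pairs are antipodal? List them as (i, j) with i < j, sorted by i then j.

α = atan 0.3 = 16.70°;  2α = 33.40°
n_0 = (-0.7639, +0.6454)
n_1 = (-0.9839, -0.1789)
n_2 = (-0.5441, -0.8390)
n_3 = (-0.0547, -0.9985)
n_4 = (+0.3316, -0.9434)
n_5 = (+0.8838, +0.4679)
n_6 = (-0.3122, +0.9500)
  (0,1): δ = 129.50°  ·
  (0,2): δ = 82.77°  ·
  (0,3): δ = 52.94°  ·
  (0,4): δ = 30.44°  ✓
  (0,5): δ = 68.09°  ·
  (0,6): δ = 148.39°  ·
  (1,2): δ = 133.27°  ·
  (1,3): δ = 103.44°  ·
  (1,4): δ = 80.94°  ·
  (1,5): δ = 17.59°  ✓
  (1,6): δ = 97.89°  ·
  (2,3): δ = 150.17°  ·
  (2,4): δ = 127.67°  ·
  (2,5): δ = 29.14°  ✓
  (2,6): δ = 51.16°  ·
  (3,4): δ = 157.50°  ·
  (3,5): δ = 58.97°  ·
  (3,6): δ = 21.33°  ✓
  (4,5): δ = 81.47°  ·
  (4,6): δ = 1.17°  ✓
  (5,6): δ = 99.70°  ·
antipodal pairs: 5

count = 5; pairs: (0,4), (1,5), (2,5), (3,6), (4,6)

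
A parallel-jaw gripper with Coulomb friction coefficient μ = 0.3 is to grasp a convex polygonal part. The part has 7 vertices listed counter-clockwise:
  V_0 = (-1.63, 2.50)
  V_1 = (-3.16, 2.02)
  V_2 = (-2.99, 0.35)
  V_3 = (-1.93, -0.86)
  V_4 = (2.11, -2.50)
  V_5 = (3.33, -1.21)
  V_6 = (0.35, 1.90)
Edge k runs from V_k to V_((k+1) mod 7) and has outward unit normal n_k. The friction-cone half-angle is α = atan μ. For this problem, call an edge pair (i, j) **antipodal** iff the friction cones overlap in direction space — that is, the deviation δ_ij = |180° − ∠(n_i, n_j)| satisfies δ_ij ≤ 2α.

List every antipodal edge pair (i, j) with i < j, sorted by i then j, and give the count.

α = atan 0.3 = 16.70°;  2α = 33.40°
n_0 = (-0.2993, +0.9541)
n_1 = (-0.9949, -0.1013)
n_2 = (-0.7522, -0.6589)
n_3 = (-0.3761, -0.9266)
n_4 = (+0.7265, -0.6871)
n_5 = (+0.7220, +0.6919)
n_6 = (+0.2900, +0.9570)
  (0,1): δ = 101.61°  ·
  (0,2): δ = 66.20°  ·
  (0,3): δ = 39.51°  ·
  (0,4): δ = 29.18°  ✓
  (0,5): δ = 116.36°  ·
  (0,6): δ = 145.72°  ·
  (1,2): δ = 144.59°  ·
  (1,3): δ = 117.91°  ·
  (1,4): δ = 49.22°  ·
  (1,5): δ = 37.96°  ·
  (1,6): δ = 67.33°  ·
  (2,3): δ = 153.31°  ·
  (2,4): δ = 84.62°  ·
  (2,5): δ = 2.56°  ✓
  (2,6): δ = 31.92°  ✓
  (3,4): δ = 111.31°  ·
  (3,5): δ = 24.13°  ✓
  (3,6): δ = 5.24°  ✓
  (4,5): δ = 92.82°  ·
  (4,6): δ = 63.46°  ·
  (5,6): δ = 150.64°  ·
antipodal pairs: 5

count = 5; pairs: (0,4), (2,5), (2,6), (3,5), (3,6)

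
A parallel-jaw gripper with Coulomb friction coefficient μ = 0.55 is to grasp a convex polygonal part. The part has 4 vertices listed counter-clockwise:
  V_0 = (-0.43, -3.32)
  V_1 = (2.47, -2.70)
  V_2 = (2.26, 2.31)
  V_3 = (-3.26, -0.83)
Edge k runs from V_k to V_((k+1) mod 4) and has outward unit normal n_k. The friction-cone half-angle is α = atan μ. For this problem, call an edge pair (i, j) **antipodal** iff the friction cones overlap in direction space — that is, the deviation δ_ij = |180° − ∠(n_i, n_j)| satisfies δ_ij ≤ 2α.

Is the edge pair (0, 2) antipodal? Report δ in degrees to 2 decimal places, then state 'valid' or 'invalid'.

α = atan 0.55 = 28.81°;  2α = 57.62°
edge 0: e_0 = (+2.90, +0.62);  n_0 = (+0.2091, -0.9779)
edge 2: e_2 = (-5.52, -3.14);  n_2 = (-0.4944, +0.8692)
∠(n_0, n_2) = 162.43°
δ = |180° − 162.43°| = 17.57°
17.57° ≤ 2α = 57.62°  →  valid

δ = 17.57°, valid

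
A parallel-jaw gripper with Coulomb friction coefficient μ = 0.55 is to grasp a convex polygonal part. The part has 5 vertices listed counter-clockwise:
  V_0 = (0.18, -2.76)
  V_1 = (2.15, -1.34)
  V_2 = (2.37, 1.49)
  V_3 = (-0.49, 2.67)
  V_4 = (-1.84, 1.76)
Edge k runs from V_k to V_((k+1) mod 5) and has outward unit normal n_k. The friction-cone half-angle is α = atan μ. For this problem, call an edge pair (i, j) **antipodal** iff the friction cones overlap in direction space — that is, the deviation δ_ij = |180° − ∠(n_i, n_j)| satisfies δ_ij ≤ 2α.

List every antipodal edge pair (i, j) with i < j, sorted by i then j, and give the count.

count = 4; pairs: (0,3), (1,3), (1,4), (2,4)

α = atan 0.55 = 28.81°;  2α = 57.62°
n_0 = (+0.5847, -0.8112)
n_1 = (+0.9970, -0.0775)
n_2 = (+0.3814, +0.9244)
n_3 = (-0.5589, +0.8292)
n_4 = (-0.9130, -0.4080)
  (0,1): δ = 130.23°  ·
  (0,2): δ = 58.20°  ·
  (0,3): δ = 1.80°  ✓
  (0,4): δ = 78.30°  ·
  (1,2): δ = 107.98°  ·
  (1,3): δ = 51.57°  ✓
  (1,4): δ = 28.53°  ✓
  (2,3): δ = 123.60°  ·
  (2,4): δ = 43.50°  ✓
  (3,4): δ = 99.90°  ·
antipodal pairs: 4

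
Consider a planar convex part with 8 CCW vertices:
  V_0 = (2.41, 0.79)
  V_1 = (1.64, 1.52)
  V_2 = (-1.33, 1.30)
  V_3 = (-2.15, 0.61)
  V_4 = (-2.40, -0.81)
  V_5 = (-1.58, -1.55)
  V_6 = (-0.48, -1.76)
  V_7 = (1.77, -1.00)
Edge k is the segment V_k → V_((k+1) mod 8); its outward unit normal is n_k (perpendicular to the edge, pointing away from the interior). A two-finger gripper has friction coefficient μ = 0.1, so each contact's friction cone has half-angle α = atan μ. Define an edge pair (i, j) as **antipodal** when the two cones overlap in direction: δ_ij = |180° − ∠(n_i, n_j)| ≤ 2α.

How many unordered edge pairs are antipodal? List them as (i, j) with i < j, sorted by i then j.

count = 2; pairs: (0,4), (3,7)

α = atan 0.1 = 5.71°;  2α = 11.42°
n_0 = (+0.6880, +0.7257)
n_1 = (-0.0739, +0.9973)
n_2 = (-0.6438, +0.7652)
n_3 = (-0.9849, +0.1734)
n_4 = (-0.6700, -0.7424)
n_5 = (-0.1875, -0.9823)
n_6 = (+0.3200, -0.9474)
n_7 = (+0.9416, -0.3367)
  (0,1): δ = 132.29°  ·
  (0,2): δ = 96.45°  ·
  (0,3): δ = 56.51°  ·
  (0,4): δ = 1.41°  ✓
  (0,5): δ = 32.66°  ·
  (0,6): δ = 62.14°  ·
  (0,7): δ = 113.80°  ·
  (1,2): δ = 144.16°  ·
  (1,3): δ = 104.22°  ·
  (1,4): δ = 46.30°  ·
  (1,5): δ = 15.04°  ·
  (1,6): δ = 14.43°  ·
  (1,7): δ = 66.09°  ·
  (2,3): δ = 140.06°  ·
  (2,4): δ = 82.14°  ·
  (2,5): δ = 50.89°  ·
  (2,6): δ = 21.42°  ·
  (2,7): δ = 30.25°  ·
  (3,4): δ = 122.08°  ·
  (3,5): δ = 90.82°  ·
  (3,6): δ = 61.35°  ·
  (3,7): δ = 9.69°  ✓
  (4,5): δ = 148.74°  ·
  (4,6): δ = 119.27°  ·
  (4,7): δ = 67.61°  ·
  (5,6): δ = 150.53°  ·
  (5,7): δ = 98.87°  ·
  (6,7): δ = 128.34°  ·
antipodal pairs: 2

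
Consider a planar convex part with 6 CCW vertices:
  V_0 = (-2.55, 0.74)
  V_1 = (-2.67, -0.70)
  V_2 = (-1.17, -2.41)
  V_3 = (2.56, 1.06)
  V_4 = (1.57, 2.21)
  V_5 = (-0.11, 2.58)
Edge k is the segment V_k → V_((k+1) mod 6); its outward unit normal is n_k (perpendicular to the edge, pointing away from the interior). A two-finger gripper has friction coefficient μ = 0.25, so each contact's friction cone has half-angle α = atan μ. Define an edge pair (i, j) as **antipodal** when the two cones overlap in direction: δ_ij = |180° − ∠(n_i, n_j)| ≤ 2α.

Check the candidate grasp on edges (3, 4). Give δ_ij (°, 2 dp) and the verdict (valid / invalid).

δ = 143.14°, invalid

α = atan 0.25 = 14.04°;  2α = 28.07°
edge 3: e_3 = (-0.99, +1.15);  n_3 = (+0.7579, +0.6524)
edge 4: e_4 = (-1.68, +0.37);  n_4 = (+0.2151, +0.9766)
∠(n_3, n_4) = 36.86°
δ = |180° − 36.86°| = 143.14°
143.14° > 2α = 28.07°  →  invalid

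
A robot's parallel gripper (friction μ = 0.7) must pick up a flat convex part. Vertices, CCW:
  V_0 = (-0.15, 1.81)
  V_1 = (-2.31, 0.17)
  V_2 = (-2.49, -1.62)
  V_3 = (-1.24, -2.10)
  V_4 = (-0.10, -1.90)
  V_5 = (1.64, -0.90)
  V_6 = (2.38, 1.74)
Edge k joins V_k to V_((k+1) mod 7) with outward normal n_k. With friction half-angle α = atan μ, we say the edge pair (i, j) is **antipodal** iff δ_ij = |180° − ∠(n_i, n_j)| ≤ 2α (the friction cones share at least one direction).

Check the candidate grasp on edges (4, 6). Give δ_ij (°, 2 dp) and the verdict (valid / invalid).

α = atan 0.7 = 34.99°;  2α = 69.98°
edge 4: e_4 = (+1.74, +1.00);  n_4 = (+0.4983, -0.8670)
edge 6: e_6 = (-2.53, +0.07);  n_6 = (+0.0277, +0.9996)
∠(n_4, n_6) = 148.53°
δ = |180° − 148.53°| = 31.47°
31.47° ≤ 2α = 69.98°  →  valid

δ = 31.47°, valid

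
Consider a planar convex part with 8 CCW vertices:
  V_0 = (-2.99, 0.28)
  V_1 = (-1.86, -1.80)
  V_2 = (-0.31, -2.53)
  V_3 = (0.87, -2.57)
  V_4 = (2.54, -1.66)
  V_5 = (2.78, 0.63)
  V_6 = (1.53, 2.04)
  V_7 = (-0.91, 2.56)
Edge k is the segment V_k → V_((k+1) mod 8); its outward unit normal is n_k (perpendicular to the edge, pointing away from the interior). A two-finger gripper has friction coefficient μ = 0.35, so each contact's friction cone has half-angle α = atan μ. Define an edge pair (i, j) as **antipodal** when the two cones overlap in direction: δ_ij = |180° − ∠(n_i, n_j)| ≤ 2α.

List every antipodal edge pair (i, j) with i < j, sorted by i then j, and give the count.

count = 7; pairs: (0,4), (0,5), (1,5), (1,6), (2,6), (3,7), (4,7)

α = atan 0.35 = 19.29°;  2α = 38.58°
n_0 = (-0.8787, -0.4774)
n_1 = (-0.4261, -0.9047)
n_2 = (-0.0339, -0.9994)
n_3 = (+0.4785, -0.8781)
n_4 = (+0.9946, -0.1042)
n_5 = (+0.7483, +0.6634)
n_6 = (+0.2084, +0.9780)
n_7 = (-0.7388, +0.6740)
  (0,1): δ = 143.73°  ·
  (0,2): δ = 120.46°  ·
  (0,3): δ = 89.93°  ·
  (0,4): δ = 34.50°  ✓
  (0,5): δ = 13.04°  ✓
  (0,6): δ = 49.46°  ·
  (0,7): δ = 109.11°  ·
  (1,2): δ = 156.72°  ·
  (1,3): δ = 126.19°  ·
  (1,4): δ = 70.76°  ·
  (1,5): δ = 23.22°  ✓
  (1,6): δ = 13.19°  ✓
  (1,7): δ = 72.85°  ·
  (2,3): δ = 149.47°  ·
  (2,4): δ = 94.04°  ·
  (2,5): δ = 46.50°  ·
  (2,6): δ = 10.09°  ✓
  (2,7): δ = 49.57°  ·
  (3,4): δ = 124.57°  ·
  (3,5): δ = 77.03°  ·
  (3,6): δ = 40.62°  ·
  (3,7): δ = 19.04°  ✓
  (4,5): δ = 132.46°  ·
  (4,6): δ = 96.05°  ·
  (4,7): δ = 36.39°  ✓
  (5,6): δ = 143.59°  ·
  (5,7): δ = 83.93°  ·
  (6,7): δ = 120.34°  ·
antipodal pairs: 7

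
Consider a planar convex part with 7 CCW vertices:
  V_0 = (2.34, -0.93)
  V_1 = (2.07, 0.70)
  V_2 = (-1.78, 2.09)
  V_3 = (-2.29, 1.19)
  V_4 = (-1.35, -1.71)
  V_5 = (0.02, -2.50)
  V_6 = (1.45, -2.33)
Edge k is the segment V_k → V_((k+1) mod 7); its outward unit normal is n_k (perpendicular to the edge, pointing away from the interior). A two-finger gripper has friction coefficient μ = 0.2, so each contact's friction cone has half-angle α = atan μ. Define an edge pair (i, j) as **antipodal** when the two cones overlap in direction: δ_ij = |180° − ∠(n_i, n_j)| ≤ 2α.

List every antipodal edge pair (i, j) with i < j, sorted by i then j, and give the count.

count = 3; pairs: (0,3), (1,4), (2,6)

α = atan 0.2 = 11.31°;  2α = 22.62°
n_0 = (+0.9866, +0.1634)
n_1 = (+0.3396, +0.9406)
n_2 = (-0.8700, +0.4930)
n_3 = (-0.9513, -0.3083)
n_4 = (-0.4995, -0.8663)
n_5 = (+0.1180, -0.9930)
n_6 = (+0.8439, -0.5365)
  (0,1): δ = 119.26°  ·
  (0,2): δ = 38.94°  ·
  (0,3): δ = 8.55°  ✓
  (0,4): δ = 50.63°  ·
  (0,5): δ = 87.37°  ·
  (0,6): δ = 138.15°  ·
  (1,2): δ = 99.69°  ·
  (1,3): δ = 52.19°  ·
  (1,4): δ = 10.12°  ✓
  (1,5): δ = 26.63°  ·
  (1,6): δ = 77.41°  ·
  (2,3): δ = 132.50°  ·
  (2,4): δ = 90.43°  ·
  (2,5): δ = 53.68°  ·
  (2,6): δ = 2.91°  ✓
  (3,4): δ = 137.93°  ·
  (3,5): δ = 101.18°  ·
  (3,6): δ = 50.40°  ·
  (4,5): δ = 143.25°  ·
  (4,6): δ = 92.48°  ·
  (5,6): δ = 129.22°  ·
antipodal pairs: 3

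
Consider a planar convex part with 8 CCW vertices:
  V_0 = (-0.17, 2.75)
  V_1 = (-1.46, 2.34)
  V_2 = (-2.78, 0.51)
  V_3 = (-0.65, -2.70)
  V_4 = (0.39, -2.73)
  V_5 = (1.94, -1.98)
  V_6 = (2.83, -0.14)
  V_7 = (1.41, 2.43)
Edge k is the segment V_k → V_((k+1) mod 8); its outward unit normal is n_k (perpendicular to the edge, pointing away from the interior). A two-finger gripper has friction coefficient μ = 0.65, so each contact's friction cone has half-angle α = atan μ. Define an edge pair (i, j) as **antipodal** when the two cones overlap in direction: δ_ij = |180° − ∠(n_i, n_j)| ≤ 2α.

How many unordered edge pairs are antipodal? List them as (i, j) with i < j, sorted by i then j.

α = atan 0.65 = 33.02°;  2α = 66.05°
n_0 = (-0.3029, +0.9530)
n_1 = (-0.8110, +0.5850)
n_2 = (-0.8332, -0.5529)
n_3 = (-0.0288, -0.9996)
n_4 = (+0.4356, -0.9002)
n_5 = (+0.9002, -0.4354)
n_6 = (+0.8753, +0.4836)
n_7 = (+0.1985, +0.9801)
  (0,1): δ = 143.44°  ·
  (0,2): δ = 74.07°  ·
  (0,3): δ = 19.28°  ✓
  (0,4): δ = 8.19°  ✓
  (0,5): δ = 46.56°  ✓
  (0,6): δ = 101.29°  ·
  (0,7): δ = 150.92°  ·
  (1,2): δ = 110.63°  ·
  (1,3): δ = 55.85°  ✓
  (1,4): δ = 28.38°  ✓
  (1,5): δ = 9.99°  ✓
  (1,6): δ = 64.73°  ✓
  (1,7): δ = 114.35°  ·
  (2,3): δ = 125.22°  ·
  (2,4): δ = 97.75°  ·
  (2,5): δ = 59.38°  ✓
  (2,6): δ = 4.64°  ✓
  (2,7): δ = 44.98°  ✓
  (3,4): δ = 152.53°  ·
  (3,5): δ = 114.16°  ·
  (3,6): δ = 59.43°  ✓
  (3,7): δ = 9.80°  ✓
  (4,5): δ = 141.63°  ·
  (4,6): δ = 86.90°  ·
  (4,7): δ = 37.27°  ✓
  (5,6): δ = 125.27°  ·
  (5,7): δ = 75.64°  ·
  (6,7): δ = 130.37°  ·
antipodal pairs: 13

count = 13; pairs: (0,3), (0,4), (0,5), (1,3), (1,4), (1,5), (1,6), (2,5), (2,6), (2,7), (3,6), (3,7), (4,7)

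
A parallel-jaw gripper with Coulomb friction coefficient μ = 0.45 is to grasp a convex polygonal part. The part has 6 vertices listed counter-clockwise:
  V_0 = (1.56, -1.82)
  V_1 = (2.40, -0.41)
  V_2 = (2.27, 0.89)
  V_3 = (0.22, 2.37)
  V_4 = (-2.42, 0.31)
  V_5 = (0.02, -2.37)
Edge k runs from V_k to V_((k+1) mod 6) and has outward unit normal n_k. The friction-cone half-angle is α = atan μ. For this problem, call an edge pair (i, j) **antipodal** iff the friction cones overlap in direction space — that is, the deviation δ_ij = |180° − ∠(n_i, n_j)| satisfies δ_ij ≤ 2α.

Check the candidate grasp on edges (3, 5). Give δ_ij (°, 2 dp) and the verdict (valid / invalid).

δ = 18.31°, valid

α = atan 0.45 = 24.23°;  2α = 48.46°
edge 3: e_3 = (-2.64, -2.06);  n_3 = (-0.6152, +0.7884)
edge 5: e_5 = (+1.54, +0.55);  n_5 = (+0.3363, -0.9417)
∠(n_3, n_5) = 161.69°
δ = |180° − 161.69°| = 18.31°
18.31° ≤ 2α = 48.46°  →  valid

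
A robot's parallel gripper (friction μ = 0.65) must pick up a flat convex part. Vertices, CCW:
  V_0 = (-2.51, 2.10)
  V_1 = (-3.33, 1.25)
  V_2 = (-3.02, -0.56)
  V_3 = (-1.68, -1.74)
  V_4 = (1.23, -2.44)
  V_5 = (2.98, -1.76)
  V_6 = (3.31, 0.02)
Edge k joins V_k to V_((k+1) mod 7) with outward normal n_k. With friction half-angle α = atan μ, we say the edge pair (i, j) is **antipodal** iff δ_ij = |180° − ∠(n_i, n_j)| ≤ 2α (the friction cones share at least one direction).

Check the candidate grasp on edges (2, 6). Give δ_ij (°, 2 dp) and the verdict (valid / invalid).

α = atan 0.65 = 33.02°;  2α = 66.05°
edge 2: e_2 = (+1.34, -1.18);  n_2 = (-0.6609, -0.7505)
edge 6: e_6 = (-5.82, +2.08);  n_6 = (+0.3365, +0.9417)
∠(n_2, n_6) = 158.30°
δ = |180° − 158.30°| = 21.70°
21.70° ≤ 2α = 66.05°  →  valid

δ = 21.70°, valid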